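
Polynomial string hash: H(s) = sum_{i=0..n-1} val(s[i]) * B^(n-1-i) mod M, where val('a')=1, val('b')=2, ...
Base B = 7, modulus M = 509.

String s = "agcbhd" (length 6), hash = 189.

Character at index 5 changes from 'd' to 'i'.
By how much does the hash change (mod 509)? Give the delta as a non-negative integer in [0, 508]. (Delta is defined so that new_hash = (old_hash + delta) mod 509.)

Answer: 5

Derivation:
Delta formula: (val(new) - val(old)) * B^(n-1-k) mod M
  val('i') - val('d') = 9 - 4 = 5
  B^(n-1-k) = 7^0 mod 509 = 1
  Delta = 5 * 1 mod 509 = 5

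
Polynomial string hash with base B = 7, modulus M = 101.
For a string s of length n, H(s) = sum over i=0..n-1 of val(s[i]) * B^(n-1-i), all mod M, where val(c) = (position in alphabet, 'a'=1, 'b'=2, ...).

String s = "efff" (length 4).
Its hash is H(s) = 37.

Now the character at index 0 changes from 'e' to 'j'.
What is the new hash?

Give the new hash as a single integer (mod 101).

Answer: 35

Derivation:
val('e') = 5, val('j') = 10
Position k = 0, exponent = n-1-k = 3
B^3 mod M = 7^3 mod 101 = 40
Delta = (10 - 5) * 40 mod 101 = 99
New hash = (37 + 99) mod 101 = 35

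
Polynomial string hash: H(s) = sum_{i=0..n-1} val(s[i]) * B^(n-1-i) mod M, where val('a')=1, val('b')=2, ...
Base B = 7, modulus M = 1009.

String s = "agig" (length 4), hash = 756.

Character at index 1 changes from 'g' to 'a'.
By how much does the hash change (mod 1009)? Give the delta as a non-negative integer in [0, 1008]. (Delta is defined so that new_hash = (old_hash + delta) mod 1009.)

Answer: 715

Derivation:
Delta formula: (val(new) - val(old)) * B^(n-1-k) mod M
  val('a') - val('g') = 1 - 7 = -6
  B^(n-1-k) = 7^2 mod 1009 = 49
  Delta = -6 * 49 mod 1009 = 715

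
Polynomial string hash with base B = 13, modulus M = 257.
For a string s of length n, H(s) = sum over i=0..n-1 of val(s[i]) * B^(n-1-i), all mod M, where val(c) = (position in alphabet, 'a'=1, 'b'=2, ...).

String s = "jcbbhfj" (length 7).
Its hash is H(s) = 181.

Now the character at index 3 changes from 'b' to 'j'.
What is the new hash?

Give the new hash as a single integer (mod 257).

val('b') = 2, val('j') = 10
Position k = 3, exponent = n-1-k = 3
B^3 mod M = 13^3 mod 257 = 141
Delta = (10 - 2) * 141 mod 257 = 100
New hash = (181 + 100) mod 257 = 24

Answer: 24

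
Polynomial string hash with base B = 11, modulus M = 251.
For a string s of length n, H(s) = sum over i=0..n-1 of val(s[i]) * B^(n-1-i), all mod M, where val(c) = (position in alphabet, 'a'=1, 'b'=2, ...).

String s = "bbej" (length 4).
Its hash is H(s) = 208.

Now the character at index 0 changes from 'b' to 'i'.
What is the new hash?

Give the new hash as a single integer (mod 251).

Answer: 238

Derivation:
val('b') = 2, val('i') = 9
Position k = 0, exponent = n-1-k = 3
B^3 mod M = 11^3 mod 251 = 76
Delta = (9 - 2) * 76 mod 251 = 30
New hash = (208 + 30) mod 251 = 238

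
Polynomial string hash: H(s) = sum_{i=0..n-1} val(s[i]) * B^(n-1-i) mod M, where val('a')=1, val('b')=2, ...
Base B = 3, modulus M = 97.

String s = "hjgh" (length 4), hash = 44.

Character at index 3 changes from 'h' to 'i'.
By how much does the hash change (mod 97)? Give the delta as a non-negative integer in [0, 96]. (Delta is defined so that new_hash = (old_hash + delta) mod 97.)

Delta formula: (val(new) - val(old)) * B^(n-1-k) mod M
  val('i') - val('h') = 9 - 8 = 1
  B^(n-1-k) = 3^0 mod 97 = 1
  Delta = 1 * 1 mod 97 = 1

Answer: 1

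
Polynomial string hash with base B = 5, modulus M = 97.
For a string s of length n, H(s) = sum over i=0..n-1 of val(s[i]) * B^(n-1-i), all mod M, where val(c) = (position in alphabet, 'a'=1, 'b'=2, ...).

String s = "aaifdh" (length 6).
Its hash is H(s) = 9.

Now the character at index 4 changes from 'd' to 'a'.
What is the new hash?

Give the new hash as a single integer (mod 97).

Answer: 91

Derivation:
val('d') = 4, val('a') = 1
Position k = 4, exponent = n-1-k = 1
B^1 mod M = 5^1 mod 97 = 5
Delta = (1 - 4) * 5 mod 97 = 82
New hash = (9 + 82) mod 97 = 91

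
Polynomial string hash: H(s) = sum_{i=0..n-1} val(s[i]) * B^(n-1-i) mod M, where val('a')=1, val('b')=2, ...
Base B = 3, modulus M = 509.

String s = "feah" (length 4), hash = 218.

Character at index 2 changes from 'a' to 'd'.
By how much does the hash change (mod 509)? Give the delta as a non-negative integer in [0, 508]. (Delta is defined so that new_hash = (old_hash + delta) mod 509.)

Answer: 9

Derivation:
Delta formula: (val(new) - val(old)) * B^(n-1-k) mod M
  val('d') - val('a') = 4 - 1 = 3
  B^(n-1-k) = 3^1 mod 509 = 3
  Delta = 3 * 3 mod 509 = 9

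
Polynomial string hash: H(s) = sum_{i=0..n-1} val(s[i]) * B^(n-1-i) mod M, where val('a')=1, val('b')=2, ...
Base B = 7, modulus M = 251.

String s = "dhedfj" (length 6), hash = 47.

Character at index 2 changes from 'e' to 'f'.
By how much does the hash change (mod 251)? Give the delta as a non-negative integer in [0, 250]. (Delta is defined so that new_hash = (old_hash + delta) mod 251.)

Answer: 92

Derivation:
Delta formula: (val(new) - val(old)) * B^(n-1-k) mod M
  val('f') - val('e') = 6 - 5 = 1
  B^(n-1-k) = 7^3 mod 251 = 92
  Delta = 1 * 92 mod 251 = 92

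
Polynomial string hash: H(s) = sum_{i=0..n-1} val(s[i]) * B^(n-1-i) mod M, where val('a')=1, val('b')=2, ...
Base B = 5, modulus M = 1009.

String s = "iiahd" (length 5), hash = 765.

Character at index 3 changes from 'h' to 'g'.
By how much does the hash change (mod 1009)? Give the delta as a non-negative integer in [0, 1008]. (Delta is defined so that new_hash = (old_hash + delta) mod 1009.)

Answer: 1004

Derivation:
Delta formula: (val(new) - val(old)) * B^(n-1-k) mod M
  val('g') - val('h') = 7 - 8 = -1
  B^(n-1-k) = 5^1 mod 1009 = 5
  Delta = -1 * 5 mod 1009 = 1004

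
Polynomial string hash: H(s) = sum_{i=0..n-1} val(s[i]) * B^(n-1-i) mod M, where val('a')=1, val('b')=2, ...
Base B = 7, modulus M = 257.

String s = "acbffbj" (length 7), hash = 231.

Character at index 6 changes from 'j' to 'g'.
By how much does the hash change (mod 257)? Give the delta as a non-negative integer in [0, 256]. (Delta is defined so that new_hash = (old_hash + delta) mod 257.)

Answer: 254

Derivation:
Delta formula: (val(new) - val(old)) * B^(n-1-k) mod M
  val('g') - val('j') = 7 - 10 = -3
  B^(n-1-k) = 7^0 mod 257 = 1
  Delta = -3 * 1 mod 257 = 254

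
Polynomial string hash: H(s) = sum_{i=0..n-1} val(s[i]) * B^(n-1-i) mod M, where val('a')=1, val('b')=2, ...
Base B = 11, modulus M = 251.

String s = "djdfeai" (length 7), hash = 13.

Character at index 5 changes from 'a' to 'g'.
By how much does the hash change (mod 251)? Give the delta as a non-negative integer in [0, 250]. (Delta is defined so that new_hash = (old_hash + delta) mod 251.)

Delta formula: (val(new) - val(old)) * B^(n-1-k) mod M
  val('g') - val('a') = 7 - 1 = 6
  B^(n-1-k) = 11^1 mod 251 = 11
  Delta = 6 * 11 mod 251 = 66

Answer: 66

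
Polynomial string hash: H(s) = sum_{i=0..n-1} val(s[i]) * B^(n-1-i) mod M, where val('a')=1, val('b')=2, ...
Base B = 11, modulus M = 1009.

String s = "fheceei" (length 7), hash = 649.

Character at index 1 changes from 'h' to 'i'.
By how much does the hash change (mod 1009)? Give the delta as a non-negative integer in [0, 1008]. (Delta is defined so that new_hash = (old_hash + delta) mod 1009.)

Answer: 620

Derivation:
Delta formula: (val(new) - val(old)) * B^(n-1-k) mod M
  val('i') - val('h') = 9 - 8 = 1
  B^(n-1-k) = 11^5 mod 1009 = 620
  Delta = 1 * 620 mod 1009 = 620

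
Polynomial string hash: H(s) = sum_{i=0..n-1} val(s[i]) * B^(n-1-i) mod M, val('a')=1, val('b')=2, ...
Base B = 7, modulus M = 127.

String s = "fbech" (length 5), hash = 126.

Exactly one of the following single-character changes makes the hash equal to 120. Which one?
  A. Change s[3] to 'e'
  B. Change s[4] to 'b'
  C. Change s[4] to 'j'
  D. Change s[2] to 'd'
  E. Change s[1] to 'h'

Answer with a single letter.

Option A: s[3]='c'->'e', delta=(5-3)*7^1 mod 127 = 14, hash=126+14 mod 127 = 13
Option B: s[4]='h'->'b', delta=(2-8)*7^0 mod 127 = 121, hash=126+121 mod 127 = 120 <-- target
Option C: s[4]='h'->'j', delta=(10-8)*7^0 mod 127 = 2, hash=126+2 mod 127 = 1
Option D: s[2]='e'->'d', delta=(4-5)*7^2 mod 127 = 78, hash=126+78 mod 127 = 77
Option E: s[1]='b'->'h', delta=(8-2)*7^3 mod 127 = 26, hash=126+26 mod 127 = 25

Answer: B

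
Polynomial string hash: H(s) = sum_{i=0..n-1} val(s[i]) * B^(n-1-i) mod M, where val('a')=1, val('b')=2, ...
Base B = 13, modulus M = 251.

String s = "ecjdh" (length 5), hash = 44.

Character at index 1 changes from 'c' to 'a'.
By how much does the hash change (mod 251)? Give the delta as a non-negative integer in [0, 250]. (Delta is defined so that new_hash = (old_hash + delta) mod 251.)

Answer: 124

Derivation:
Delta formula: (val(new) - val(old)) * B^(n-1-k) mod M
  val('a') - val('c') = 1 - 3 = -2
  B^(n-1-k) = 13^3 mod 251 = 189
  Delta = -2 * 189 mod 251 = 124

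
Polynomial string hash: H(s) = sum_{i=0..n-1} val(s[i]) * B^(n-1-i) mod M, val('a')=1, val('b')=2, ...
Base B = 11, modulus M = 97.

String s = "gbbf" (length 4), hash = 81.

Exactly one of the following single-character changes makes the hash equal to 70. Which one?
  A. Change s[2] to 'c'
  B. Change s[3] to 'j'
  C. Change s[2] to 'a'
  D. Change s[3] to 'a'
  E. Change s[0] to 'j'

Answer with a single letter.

Answer: C

Derivation:
Option A: s[2]='b'->'c', delta=(3-2)*11^1 mod 97 = 11, hash=81+11 mod 97 = 92
Option B: s[3]='f'->'j', delta=(10-6)*11^0 mod 97 = 4, hash=81+4 mod 97 = 85
Option C: s[2]='b'->'a', delta=(1-2)*11^1 mod 97 = 86, hash=81+86 mod 97 = 70 <-- target
Option D: s[3]='f'->'a', delta=(1-6)*11^0 mod 97 = 92, hash=81+92 mod 97 = 76
Option E: s[0]='g'->'j', delta=(10-7)*11^3 mod 97 = 16, hash=81+16 mod 97 = 0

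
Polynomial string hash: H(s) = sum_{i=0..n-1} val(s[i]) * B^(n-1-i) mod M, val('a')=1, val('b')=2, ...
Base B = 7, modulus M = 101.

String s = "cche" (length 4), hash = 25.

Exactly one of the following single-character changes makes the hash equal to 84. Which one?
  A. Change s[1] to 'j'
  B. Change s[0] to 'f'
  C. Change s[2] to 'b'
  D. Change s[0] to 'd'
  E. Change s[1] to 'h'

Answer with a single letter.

Answer: C

Derivation:
Option A: s[1]='c'->'j', delta=(10-3)*7^2 mod 101 = 40, hash=25+40 mod 101 = 65
Option B: s[0]='c'->'f', delta=(6-3)*7^3 mod 101 = 19, hash=25+19 mod 101 = 44
Option C: s[2]='h'->'b', delta=(2-8)*7^1 mod 101 = 59, hash=25+59 mod 101 = 84 <-- target
Option D: s[0]='c'->'d', delta=(4-3)*7^3 mod 101 = 40, hash=25+40 mod 101 = 65
Option E: s[1]='c'->'h', delta=(8-3)*7^2 mod 101 = 43, hash=25+43 mod 101 = 68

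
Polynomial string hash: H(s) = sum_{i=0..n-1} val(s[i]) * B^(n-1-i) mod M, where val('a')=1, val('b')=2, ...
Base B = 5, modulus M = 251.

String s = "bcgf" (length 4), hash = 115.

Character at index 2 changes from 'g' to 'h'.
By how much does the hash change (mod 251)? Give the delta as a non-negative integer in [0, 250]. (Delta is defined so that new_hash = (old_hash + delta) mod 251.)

Answer: 5

Derivation:
Delta formula: (val(new) - val(old)) * B^(n-1-k) mod M
  val('h') - val('g') = 8 - 7 = 1
  B^(n-1-k) = 5^1 mod 251 = 5
  Delta = 1 * 5 mod 251 = 5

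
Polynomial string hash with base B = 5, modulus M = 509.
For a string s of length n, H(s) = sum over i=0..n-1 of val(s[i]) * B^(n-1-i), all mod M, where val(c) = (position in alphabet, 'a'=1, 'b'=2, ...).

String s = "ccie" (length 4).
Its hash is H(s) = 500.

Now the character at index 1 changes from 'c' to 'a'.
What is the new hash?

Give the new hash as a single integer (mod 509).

val('c') = 3, val('a') = 1
Position k = 1, exponent = n-1-k = 2
B^2 mod M = 5^2 mod 509 = 25
Delta = (1 - 3) * 25 mod 509 = 459
New hash = (500 + 459) mod 509 = 450

Answer: 450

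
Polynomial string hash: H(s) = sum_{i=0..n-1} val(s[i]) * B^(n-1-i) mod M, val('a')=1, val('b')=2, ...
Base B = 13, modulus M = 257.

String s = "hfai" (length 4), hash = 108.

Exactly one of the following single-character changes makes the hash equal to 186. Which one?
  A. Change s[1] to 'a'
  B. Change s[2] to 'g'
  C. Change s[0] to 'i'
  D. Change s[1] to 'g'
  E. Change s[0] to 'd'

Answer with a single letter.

Answer: B

Derivation:
Option A: s[1]='f'->'a', delta=(1-6)*13^2 mod 257 = 183, hash=108+183 mod 257 = 34
Option B: s[2]='a'->'g', delta=(7-1)*13^1 mod 257 = 78, hash=108+78 mod 257 = 186 <-- target
Option C: s[0]='h'->'i', delta=(9-8)*13^3 mod 257 = 141, hash=108+141 mod 257 = 249
Option D: s[1]='f'->'g', delta=(7-6)*13^2 mod 257 = 169, hash=108+169 mod 257 = 20
Option E: s[0]='h'->'d', delta=(4-8)*13^3 mod 257 = 207, hash=108+207 mod 257 = 58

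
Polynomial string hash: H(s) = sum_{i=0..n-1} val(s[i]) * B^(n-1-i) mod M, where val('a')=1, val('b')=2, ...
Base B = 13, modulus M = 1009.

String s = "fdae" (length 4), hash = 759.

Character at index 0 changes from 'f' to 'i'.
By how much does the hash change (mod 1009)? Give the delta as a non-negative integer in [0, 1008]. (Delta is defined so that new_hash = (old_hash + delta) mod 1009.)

Answer: 537

Derivation:
Delta formula: (val(new) - val(old)) * B^(n-1-k) mod M
  val('i') - val('f') = 9 - 6 = 3
  B^(n-1-k) = 13^3 mod 1009 = 179
  Delta = 3 * 179 mod 1009 = 537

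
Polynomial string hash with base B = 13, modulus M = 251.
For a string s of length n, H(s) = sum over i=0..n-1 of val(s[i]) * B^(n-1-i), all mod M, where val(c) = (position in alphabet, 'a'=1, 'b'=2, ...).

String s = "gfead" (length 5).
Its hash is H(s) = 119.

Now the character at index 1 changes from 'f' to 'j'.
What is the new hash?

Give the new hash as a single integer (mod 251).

val('f') = 6, val('j') = 10
Position k = 1, exponent = n-1-k = 3
B^3 mod M = 13^3 mod 251 = 189
Delta = (10 - 6) * 189 mod 251 = 3
New hash = (119 + 3) mod 251 = 122

Answer: 122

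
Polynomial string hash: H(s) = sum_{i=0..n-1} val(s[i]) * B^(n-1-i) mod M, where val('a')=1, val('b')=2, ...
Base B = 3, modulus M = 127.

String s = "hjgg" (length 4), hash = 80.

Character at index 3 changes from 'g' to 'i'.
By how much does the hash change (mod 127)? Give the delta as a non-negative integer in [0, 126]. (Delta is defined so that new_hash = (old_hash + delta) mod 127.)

Answer: 2

Derivation:
Delta formula: (val(new) - val(old)) * B^(n-1-k) mod M
  val('i') - val('g') = 9 - 7 = 2
  B^(n-1-k) = 3^0 mod 127 = 1
  Delta = 2 * 1 mod 127 = 2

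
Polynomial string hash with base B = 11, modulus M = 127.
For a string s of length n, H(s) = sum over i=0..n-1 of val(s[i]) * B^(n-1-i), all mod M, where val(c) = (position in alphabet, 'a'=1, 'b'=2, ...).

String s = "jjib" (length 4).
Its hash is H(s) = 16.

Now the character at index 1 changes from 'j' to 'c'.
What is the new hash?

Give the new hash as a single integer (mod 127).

Answer: 58

Derivation:
val('j') = 10, val('c') = 3
Position k = 1, exponent = n-1-k = 2
B^2 mod M = 11^2 mod 127 = 121
Delta = (3 - 10) * 121 mod 127 = 42
New hash = (16 + 42) mod 127 = 58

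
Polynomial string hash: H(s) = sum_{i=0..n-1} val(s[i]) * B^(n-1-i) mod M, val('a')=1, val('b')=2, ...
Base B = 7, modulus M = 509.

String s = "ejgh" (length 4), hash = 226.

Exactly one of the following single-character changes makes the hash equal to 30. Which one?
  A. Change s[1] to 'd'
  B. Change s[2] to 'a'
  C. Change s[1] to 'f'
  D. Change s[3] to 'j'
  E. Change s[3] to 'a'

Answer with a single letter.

Option A: s[1]='j'->'d', delta=(4-10)*7^2 mod 509 = 215, hash=226+215 mod 509 = 441
Option B: s[2]='g'->'a', delta=(1-7)*7^1 mod 509 = 467, hash=226+467 mod 509 = 184
Option C: s[1]='j'->'f', delta=(6-10)*7^2 mod 509 = 313, hash=226+313 mod 509 = 30 <-- target
Option D: s[3]='h'->'j', delta=(10-8)*7^0 mod 509 = 2, hash=226+2 mod 509 = 228
Option E: s[3]='h'->'a', delta=(1-8)*7^0 mod 509 = 502, hash=226+502 mod 509 = 219

Answer: C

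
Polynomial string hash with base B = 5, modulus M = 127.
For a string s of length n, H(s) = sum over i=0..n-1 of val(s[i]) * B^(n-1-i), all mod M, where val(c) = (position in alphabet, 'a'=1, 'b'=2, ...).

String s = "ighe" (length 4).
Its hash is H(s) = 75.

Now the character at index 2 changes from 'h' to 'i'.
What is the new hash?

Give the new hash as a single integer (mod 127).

val('h') = 8, val('i') = 9
Position k = 2, exponent = n-1-k = 1
B^1 mod M = 5^1 mod 127 = 5
Delta = (9 - 8) * 5 mod 127 = 5
New hash = (75 + 5) mod 127 = 80

Answer: 80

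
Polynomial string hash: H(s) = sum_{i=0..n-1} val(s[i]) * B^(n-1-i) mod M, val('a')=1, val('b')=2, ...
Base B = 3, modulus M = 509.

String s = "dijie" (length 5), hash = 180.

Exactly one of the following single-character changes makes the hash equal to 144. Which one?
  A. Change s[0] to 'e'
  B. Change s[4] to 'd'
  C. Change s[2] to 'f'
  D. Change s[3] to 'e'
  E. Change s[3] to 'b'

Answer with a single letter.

Answer: C

Derivation:
Option A: s[0]='d'->'e', delta=(5-4)*3^4 mod 509 = 81, hash=180+81 mod 509 = 261
Option B: s[4]='e'->'d', delta=(4-5)*3^0 mod 509 = 508, hash=180+508 mod 509 = 179
Option C: s[2]='j'->'f', delta=(6-10)*3^2 mod 509 = 473, hash=180+473 mod 509 = 144 <-- target
Option D: s[3]='i'->'e', delta=(5-9)*3^1 mod 509 = 497, hash=180+497 mod 509 = 168
Option E: s[3]='i'->'b', delta=(2-9)*3^1 mod 509 = 488, hash=180+488 mod 509 = 159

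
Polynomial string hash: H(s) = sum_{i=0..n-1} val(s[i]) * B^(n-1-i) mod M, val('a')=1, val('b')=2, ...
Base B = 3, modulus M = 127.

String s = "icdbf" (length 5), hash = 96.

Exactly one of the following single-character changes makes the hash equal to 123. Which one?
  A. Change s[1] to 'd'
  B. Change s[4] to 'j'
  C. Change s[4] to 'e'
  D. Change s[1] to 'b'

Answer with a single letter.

Answer: A

Derivation:
Option A: s[1]='c'->'d', delta=(4-3)*3^3 mod 127 = 27, hash=96+27 mod 127 = 123 <-- target
Option B: s[4]='f'->'j', delta=(10-6)*3^0 mod 127 = 4, hash=96+4 mod 127 = 100
Option C: s[4]='f'->'e', delta=(5-6)*3^0 mod 127 = 126, hash=96+126 mod 127 = 95
Option D: s[1]='c'->'b', delta=(2-3)*3^3 mod 127 = 100, hash=96+100 mod 127 = 69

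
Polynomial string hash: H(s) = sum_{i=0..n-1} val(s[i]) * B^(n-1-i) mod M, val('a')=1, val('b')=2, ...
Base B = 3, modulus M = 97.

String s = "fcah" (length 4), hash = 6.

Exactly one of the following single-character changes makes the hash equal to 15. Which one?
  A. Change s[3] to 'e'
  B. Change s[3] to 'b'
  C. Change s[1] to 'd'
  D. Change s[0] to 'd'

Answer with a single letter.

Option A: s[3]='h'->'e', delta=(5-8)*3^0 mod 97 = 94, hash=6+94 mod 97 = 3
Option B: s[3]='h'->'b', delta=(2-8)*3^0 mod 97 = 91, hash=6+91 mod 97 = 0
Option C: s[1]='c'->'d', delta=(4-3)*3^2 mod 97 = 9, hash=6+9 mod 97 = 15 <-- target
Option D: s[0]='f'->'d', delta=(4-6)*3^3 mod 97 = 43, hash=6+43 mod 97 = 49

Answer: C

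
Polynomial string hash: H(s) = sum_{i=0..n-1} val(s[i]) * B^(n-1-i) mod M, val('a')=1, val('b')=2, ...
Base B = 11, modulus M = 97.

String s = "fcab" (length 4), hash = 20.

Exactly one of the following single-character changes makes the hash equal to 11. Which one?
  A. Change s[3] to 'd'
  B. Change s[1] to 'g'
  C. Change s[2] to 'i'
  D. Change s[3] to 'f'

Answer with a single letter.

Answer: C

Derivation:
Option A: s[3]='b'->'d', delta=(4-2)*11^0 mod 97 = 2, hash=20+2 mod 97 = 22
Option B: s[1]='c'->'g', delta=(7-3)*11^2 mod 97 = 96, hash=20+96 mod 97 = 19
Option C: s[2]='a'->'i', delta=(9-1)*11^1 mod 97 = 88, hash=20+88 mod 97 = 11 <-- target
Option D: s[3]='b'->'f', delta=(6-2)*11^0 mod 97 = 4, hash=20+4 mod 97 = 24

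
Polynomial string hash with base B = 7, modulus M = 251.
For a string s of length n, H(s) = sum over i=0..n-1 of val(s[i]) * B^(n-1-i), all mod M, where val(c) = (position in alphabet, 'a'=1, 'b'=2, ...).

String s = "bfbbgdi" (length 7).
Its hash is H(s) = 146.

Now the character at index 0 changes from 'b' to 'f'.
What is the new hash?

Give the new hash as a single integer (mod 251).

val('b') = 2, val('f') = 6
Position k = 0, exponent = n-1-k = 6
B^6 mod M = 7^6 mod 251 = 181
Delta = (6 - 2) * 181 mod 251 = 222
New hash = (146 + 222) mod 251 = 117

Answer: 117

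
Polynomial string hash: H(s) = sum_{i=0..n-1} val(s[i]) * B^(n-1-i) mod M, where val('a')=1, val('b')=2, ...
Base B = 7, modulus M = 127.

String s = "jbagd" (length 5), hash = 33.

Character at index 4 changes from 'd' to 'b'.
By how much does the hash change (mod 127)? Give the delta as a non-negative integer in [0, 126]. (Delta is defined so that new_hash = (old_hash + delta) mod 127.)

Answer: 125

Derivation:
Delta formula: (val(new) - val(old)) * B^(n-1-k) mod M
  val('b') - val('d') = 2 - 4 = -2
  B^(n-1-k) = 7^0 mod 127 = 1
  Delta = -2 * 1 mod 127 = 125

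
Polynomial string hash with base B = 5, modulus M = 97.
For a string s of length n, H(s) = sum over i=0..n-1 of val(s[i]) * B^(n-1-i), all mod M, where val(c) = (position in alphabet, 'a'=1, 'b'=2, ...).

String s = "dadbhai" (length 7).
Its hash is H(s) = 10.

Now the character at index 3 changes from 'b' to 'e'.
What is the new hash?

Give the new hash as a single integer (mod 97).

val('b') = 2, val('e') = 5
Position k = 3, exponent = n-1-k = 3
B^3 mod M = 5^3 mod 97 = 28
Delta = (5 - 2) * 28 mod 97 = 84
New hash = (10 + 84) mod 97 = 94

Answer: 94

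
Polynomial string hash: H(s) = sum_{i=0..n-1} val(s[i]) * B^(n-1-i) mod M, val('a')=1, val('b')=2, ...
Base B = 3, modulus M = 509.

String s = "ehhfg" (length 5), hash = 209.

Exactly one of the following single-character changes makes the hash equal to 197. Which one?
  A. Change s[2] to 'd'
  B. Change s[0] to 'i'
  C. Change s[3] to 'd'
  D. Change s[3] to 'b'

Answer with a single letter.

Answer: D

Derivation:
Option A: s[2]='h'->'d', delta=(4-8)*3^2 mod 509 = 473, hash=209+473 mod 509 = 173
Option B: s[0]='e'->'i', delta=(9-5)*3^4 mod 509 = 324, hash=209+324 mod 509 = 24
Option C: s[3]='f'->'d', delta=(4-6)*3^1 mod 509 = 503, hash=209+503 mod 509 = 203
Option D: s[3]='f'->'b', delta=(2-6)*3^1 mod 509 = 497, hash=209+497 mod 509 = 197 <-- target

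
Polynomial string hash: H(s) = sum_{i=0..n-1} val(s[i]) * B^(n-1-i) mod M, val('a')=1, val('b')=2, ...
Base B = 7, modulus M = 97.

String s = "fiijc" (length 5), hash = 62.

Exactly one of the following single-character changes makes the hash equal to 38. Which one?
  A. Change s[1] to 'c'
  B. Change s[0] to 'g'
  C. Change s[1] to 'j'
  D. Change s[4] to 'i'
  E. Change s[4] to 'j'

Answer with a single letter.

Answer: B

Derivation:
Option A: s[1]='i'->'c', delta=(3-9)*7^3 mod 97 = 76, hash=62+76 mod 97 = 41
Option B: s[0]='f'->'g', delta=(7-6)*7^4 mod 97 = 73, hash=62+73 mod 97 = 38 <-- target
Option C: s[1]='i'->'j', delta=(10-9)*7^3 mod 97 = 52, hash=62+52 mod 97 = 17
Option D: s[4]='c'->'i', delta=(9-3)*7^0 mod 97 = 6, hash=62+6 mod 97 = 68
Option E: s[4]='c'->'j', delta=(10-3)*7^0 mod 97 = 7, hash=62+7 mod 97 = 69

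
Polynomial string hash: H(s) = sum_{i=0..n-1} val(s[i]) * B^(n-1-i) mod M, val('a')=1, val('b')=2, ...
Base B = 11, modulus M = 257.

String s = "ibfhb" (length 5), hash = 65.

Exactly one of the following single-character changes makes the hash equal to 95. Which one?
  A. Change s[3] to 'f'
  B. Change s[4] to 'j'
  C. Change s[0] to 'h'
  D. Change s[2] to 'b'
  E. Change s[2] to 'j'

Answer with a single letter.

Answer: D

Derivation:
Option A: s[3]='h'->'f', delta=(6-8)*11^1 mod 257 = 235, hash=65+235 mod 257 = 43
Option B: s[4]='b'->'j', delta=(10-2)*11^0 mod 257 = 8, hash=65+8 mod 257 = 73
Option C: s[0]='i'->'h', delta=(8-9)*11^4 mod 257 = 8, hash=65+8 mod 257 = 73
Option D: s[2]='f'->'b', delta=(2-6)*11^2 mod 257 = 30, hash=65+30 mod 257 = 95 <-- target
Option E: s[2]='f'->'j', delta=(10-6)*11^2 mod 257 = 227, hash=65+227 mod 257 = 35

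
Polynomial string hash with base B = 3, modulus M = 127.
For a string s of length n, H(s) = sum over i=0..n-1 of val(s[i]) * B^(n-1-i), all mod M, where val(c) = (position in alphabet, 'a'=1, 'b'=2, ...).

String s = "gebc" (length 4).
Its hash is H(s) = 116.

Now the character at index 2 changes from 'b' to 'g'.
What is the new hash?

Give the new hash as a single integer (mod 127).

Answer: 4

Derivation:
val('b') = 2, val('g') = 7
Position k = 2, exponent = n-1-k = 1
B^1 mod M = 3^1 mod 127 = 3
Delta = (7 - 2) * 3 mod 127 = 15
New hash = (116 + 15) mod 127 = 4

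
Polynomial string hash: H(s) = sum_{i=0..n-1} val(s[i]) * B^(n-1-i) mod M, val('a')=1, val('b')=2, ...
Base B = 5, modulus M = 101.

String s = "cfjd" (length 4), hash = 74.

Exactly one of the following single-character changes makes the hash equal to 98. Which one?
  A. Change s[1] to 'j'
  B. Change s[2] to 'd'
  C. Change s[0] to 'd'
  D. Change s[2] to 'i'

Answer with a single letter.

Option A: s[1]='f'->'j', delta=(10-6)*5^2 mod 101 = 100, hash=74+100 mod 101 = 73
Option B: s[2]='j'->'d', delta=(4-10)*5^1 mod 101 = 71, hash=74+71 mod 101 = 44
Option C: s[0]='c'->'d', delta=(4-3)*5^3 mod 101 = 24, hash=74+24 mod 101 = 98 <-- target
Option D: s[2]='j'->'i', delta=(9-10)*5^1 mod 101 = 96, hash=74+96 mod 101 = 69

Answer: C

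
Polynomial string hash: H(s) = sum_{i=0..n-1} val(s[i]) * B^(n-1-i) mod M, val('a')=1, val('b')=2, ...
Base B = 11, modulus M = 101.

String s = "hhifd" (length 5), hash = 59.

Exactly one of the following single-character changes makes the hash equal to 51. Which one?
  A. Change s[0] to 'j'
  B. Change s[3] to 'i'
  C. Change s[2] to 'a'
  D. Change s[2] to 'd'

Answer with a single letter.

Answer: A

Derivation:
Option A: s[0]='h'->'j', delta=(10-8)*11^4 mod 101 = 93, hash=59+93 mod 101 = 51 <-- target
Option B: s[3]='f'->'i', delta=(9-6)*11^1 mod 101 = 33, hash=59+33 mod 101 = 92
Option C: s[2]='i'->'a', delta=(1-9)*11^2 mod 101 = 42, hash=59+42 mod 101 = 0
Option D: s[2]='i'->'d', delta=(4-9)*11^2 mod 101 = 1, hash=59+1 mod 101 = 60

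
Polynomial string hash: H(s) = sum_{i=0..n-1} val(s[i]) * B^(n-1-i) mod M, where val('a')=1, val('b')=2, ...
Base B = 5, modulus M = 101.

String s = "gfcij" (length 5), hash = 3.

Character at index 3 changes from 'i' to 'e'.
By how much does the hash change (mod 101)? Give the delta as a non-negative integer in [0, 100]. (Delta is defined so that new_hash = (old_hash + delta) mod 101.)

Answer: 81

Derivation:
Delta formula: (val(new) - val(old)) * B^(n-1-k) mod M
  val('e') - val('i') = 5 - 9 = -4
  B^(n-1-k) = 5^1 mod 101 = 5
  Delta = -4 * 5 mod 101 = 81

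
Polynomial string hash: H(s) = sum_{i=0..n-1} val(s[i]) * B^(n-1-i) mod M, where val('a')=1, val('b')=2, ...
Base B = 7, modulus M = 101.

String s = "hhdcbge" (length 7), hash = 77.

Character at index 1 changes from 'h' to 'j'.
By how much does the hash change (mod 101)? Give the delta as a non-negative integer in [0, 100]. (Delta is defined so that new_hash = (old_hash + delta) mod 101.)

Answer: 82

Derivation:
Delta formula: (val(new) - val(old)) * B^(n-1-k) mod M
  val('j') - val('h') = 10 - 8 = 2
  B^(n-1-k) = 7^5 mod 101 = 41
  Delta = 2 * 41 mod 101 = 82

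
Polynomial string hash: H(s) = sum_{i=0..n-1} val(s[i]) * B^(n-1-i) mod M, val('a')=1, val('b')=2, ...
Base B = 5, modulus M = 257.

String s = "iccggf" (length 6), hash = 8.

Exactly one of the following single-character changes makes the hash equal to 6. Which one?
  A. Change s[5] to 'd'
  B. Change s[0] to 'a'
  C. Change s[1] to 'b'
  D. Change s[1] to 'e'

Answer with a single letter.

Answer: A

Derivation:
Option A: s[5]='f'->'d', delta=(4-6)*5^0 mod 257 = 255, hash=8+255 mod 257 = 6 <-- target
Option B: s[0]='i'->'a', delta=(1-9)*5^5 mod 257 = 186, hash=8+186 mod 257 = 194
Option C: s[1]='c'->'b', delta=(2-3)*5^4 mod 257 = 146, hash=8+146 mod 257 = 154
Option D: s[1]='c'->'e', delta=(5-3)*5^4 mod 257 = 222, hash=8+222 mod 257 = 230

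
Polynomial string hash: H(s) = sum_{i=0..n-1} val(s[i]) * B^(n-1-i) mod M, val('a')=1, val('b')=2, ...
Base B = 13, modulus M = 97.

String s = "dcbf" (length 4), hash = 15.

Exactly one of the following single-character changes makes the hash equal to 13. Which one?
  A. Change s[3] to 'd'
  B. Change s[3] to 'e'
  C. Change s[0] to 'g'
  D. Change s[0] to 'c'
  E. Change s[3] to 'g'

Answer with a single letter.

Option A: s[3]='f'->'d', delta=(4-6)*13^0 mod 97 = 95, hash=15+95 mod 97 = 13 <-- target
Option B: s[3]='f'->'e', delta=(5-6)*13^0 mod 97 = 96, hash=15+96 mod 97 = 14
Option C: s[0]='d'->'g', delta=(7-4)*13^3 mod 97 = 92, hash=15+92 mod 97 = 10
Option D: s[0]='d'->'c', delta=(3-4)*13^3 mod 97 = 34, hash=15+34 mod 97 = 49
Option E: s[3]='f'->'g', delta=(7-6)*13^0 mod 97 = 1, hash=15+1 mod 97 = 16

Answer: A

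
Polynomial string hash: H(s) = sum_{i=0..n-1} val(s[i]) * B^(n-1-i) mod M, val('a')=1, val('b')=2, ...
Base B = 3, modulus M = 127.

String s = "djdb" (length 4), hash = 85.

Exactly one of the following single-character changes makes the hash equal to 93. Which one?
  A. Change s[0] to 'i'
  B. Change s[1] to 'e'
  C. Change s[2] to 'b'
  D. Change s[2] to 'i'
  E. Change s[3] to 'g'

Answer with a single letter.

Answer: A

Derivation:
Option A: s[0]='d'->'i', delta=(9-4)*3^3 mod 127 = 8, hash=85+8 mod 127 = 93 <-- target
Option B: s[1]='j'->'e', delta=(5-10)*3^2 mod 127 = 82, hash=85+82 mod 127 = 40
Option C: s[2]='d'->'b', delta=(2-4)*3^1 mod 127 = 121, hash=85+121 mod 127 = 79
Option D: s[2]='d'->'i', delta=(9-4)*3^1 mod 127 = 15, hash=85+15 mod 127 = 100
Option E: s[3]='b'->'g', delta=(7-2)*3^0 mod 127 = 5, hash=85+5 mod 127 = 90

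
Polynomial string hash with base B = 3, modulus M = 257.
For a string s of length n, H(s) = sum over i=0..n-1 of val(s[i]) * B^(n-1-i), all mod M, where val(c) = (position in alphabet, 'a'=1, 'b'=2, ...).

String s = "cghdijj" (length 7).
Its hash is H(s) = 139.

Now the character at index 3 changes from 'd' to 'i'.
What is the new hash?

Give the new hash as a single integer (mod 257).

Answer: 17

Derivation:
val('d') = 4, val('i') = 9
Position k = 3, exponent = n-1-k = 3
B^3 mod M = 3^3 mod 257 = 27
Delta = (9 - 4) * 27 mod 257 = 135
New hash = (139 + 135) mod 257 = 17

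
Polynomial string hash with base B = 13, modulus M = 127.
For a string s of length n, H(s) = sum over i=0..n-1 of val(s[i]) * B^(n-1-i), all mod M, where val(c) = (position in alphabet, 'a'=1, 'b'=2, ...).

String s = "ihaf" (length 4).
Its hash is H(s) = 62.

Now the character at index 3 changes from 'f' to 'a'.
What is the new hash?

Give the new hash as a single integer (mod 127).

Answer: 57

Derivation:
val('f') = 6, val('a') = 1
Position k = 3, exponent = n-1-k = 0
B^0 mod M = 13^0 mod 127 = 1
Delta = (1 - 6) * 1 mod 127 = 122
New hash = (62 + 122) mod 127 = 57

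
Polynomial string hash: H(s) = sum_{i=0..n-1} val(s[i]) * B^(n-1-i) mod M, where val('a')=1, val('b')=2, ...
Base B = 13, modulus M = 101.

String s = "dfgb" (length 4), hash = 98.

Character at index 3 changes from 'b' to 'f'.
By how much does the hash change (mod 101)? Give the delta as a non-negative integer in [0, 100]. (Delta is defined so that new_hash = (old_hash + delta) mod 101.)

Delta formula: (val(new) - val(old)) * B^(n-1-k) mod M
  val('f') - val('b') = 6 - 2 = 4
  B^(n-1-k) = 13^0 mod 101 = 1
  Delta = 4 * 1 mod 101 = 4

Answer: 4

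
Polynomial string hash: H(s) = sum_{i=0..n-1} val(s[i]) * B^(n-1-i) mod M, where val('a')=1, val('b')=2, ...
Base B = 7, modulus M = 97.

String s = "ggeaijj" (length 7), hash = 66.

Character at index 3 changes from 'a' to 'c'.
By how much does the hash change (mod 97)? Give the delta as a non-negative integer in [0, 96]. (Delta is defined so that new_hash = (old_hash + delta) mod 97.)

Delta formula: (val(new) - val(old)) * B^(n-1-k) mod M
  val('c') - val('a') = 3 - 1 = 2
  B^(n-1-k) = 7^3 mod 97 = 52
  Delta = 2 * 52 mod 97 = 7

Answer: 7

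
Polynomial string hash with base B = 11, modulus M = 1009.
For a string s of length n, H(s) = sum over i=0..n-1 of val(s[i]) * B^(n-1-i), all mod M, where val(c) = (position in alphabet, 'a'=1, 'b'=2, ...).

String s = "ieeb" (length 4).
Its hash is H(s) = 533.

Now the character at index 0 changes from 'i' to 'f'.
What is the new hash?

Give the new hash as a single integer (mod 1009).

Answer: 576

Derivation:
val('i') = 9, val('f') = 6
Position k = 0, exponent = n-1-k = 3
B^3 mod M = 11^3 mod 1009 = 322
Delta = (6 - 9) * 322 mod 1009 = 43
New hash = (533 + 43) mod 1009 = 576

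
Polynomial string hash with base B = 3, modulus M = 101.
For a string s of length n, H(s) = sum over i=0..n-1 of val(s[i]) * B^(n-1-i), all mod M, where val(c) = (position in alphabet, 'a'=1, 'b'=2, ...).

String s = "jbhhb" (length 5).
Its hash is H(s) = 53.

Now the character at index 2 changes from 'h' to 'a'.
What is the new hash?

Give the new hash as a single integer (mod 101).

val('h') = 8, val('a') = 1
Position k = 2, exponent = n-1-k = 2
B^2 mod M = 3^2 mod 101 = 9
Delta = (1 - 8) * 9 mod 101 = 38
New hash = (53 + 38) mod 101 = 91

Answer: 91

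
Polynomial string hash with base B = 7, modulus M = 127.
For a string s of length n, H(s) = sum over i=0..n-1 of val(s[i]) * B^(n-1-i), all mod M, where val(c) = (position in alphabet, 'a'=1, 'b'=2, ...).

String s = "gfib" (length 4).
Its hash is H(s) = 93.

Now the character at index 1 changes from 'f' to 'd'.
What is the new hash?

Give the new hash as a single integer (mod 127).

val('f') = 6, val('d') = 4
Position k = 1, exponent = n-1-k = 2
B^2 mod M = 7^2 mod 127 = 49
Delta = (4 - 6) * 49 mod 127 = 29
New hash = (93 + 29) mod 127 = 122

Answer: 122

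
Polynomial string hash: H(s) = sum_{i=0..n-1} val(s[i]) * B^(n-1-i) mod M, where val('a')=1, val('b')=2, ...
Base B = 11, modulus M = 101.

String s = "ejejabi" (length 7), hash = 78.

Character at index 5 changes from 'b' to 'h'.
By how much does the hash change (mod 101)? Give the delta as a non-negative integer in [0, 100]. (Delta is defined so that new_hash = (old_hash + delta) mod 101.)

Answer: 66

Derivation:
Delta formula: (val(new) - val(old)) * B^(n-1-k) mod M
  val('h') - val('b') = 8 - 2 = 6
  B^(n-1-k) = 11^1 mod 101 = 11
  Delta = 6 * 11 mod 101 = 66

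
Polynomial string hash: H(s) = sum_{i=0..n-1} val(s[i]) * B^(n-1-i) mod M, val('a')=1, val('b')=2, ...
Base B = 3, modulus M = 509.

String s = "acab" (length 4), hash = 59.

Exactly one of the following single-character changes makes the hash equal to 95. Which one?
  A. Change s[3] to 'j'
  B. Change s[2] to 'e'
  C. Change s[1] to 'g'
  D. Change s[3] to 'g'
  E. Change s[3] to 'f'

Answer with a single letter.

Option A: s[3]='b'->'j', delta=(10-2)*3^0 mod 509 = 8, hash=59+8 mod 509 = 67
Option B: s[2]='a'->'e', delta=(5-1)*3^1 mod 509 = 12, hash=59+12 mod 509 = 71
Option C: s[1]='c'->'g', delta=(7-3)*3^2 mod 509 = 36, hash=59+36 mod 509 = 95 <-- target
Option D: s[3]='b'->'g', delta=(7-2)*3^0 mod 509 = 5, hash=59+5 mod 509 = 64
Option E: s[3]='b'->'f', delta=(6-2)*3^0 mod 509 = 4, hash=59+4 mod 509 = 63

Answer: C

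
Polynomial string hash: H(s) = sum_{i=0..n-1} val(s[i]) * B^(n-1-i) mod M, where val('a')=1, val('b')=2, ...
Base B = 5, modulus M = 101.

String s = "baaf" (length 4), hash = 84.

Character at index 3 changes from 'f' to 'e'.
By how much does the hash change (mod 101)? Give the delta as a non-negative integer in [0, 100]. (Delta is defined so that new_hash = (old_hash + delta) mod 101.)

Delta formula: (val(new) - val(old)) * B^(n-1-k) mod M
  val('e') - val('f') = 5 - 6 = -1
  B^(n-1-k) = 5^0 mod 101 = 1
  Delta = -1 * 1 mod 101 = 100

Answer: 100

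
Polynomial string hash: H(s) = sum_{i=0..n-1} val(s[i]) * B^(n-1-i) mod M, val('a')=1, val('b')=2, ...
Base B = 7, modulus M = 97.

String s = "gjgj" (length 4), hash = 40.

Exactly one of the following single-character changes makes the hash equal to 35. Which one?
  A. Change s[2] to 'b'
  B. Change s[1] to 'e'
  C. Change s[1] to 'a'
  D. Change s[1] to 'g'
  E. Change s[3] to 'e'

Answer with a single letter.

Answer: E

Derivation:
Option A: s[2]='g'->'b', delta=(2-7)*7^1 mod 97 = 62, hash=40+62 mod 97 = 5
Option B: s[1]='j'->'e', delta=(5-10)*7^2 mod 97 = 46, hash=40+46 mod 97 = 86
Option C: s[1]='j'->'a', delta=(1-10)*7^2 mod 97 = 44, hash=40+44 mod 97 = 84
Option D: s[1]='j'->'g', delta=(7-10)*7^2 mod 97 = 47, hash=40+47 mod 97 = 87
Option E: s[3]='j'->'e', delta=(5-10)*7^0 mod 97 = 92, hash=40+92 mod 97 = 35 <-- target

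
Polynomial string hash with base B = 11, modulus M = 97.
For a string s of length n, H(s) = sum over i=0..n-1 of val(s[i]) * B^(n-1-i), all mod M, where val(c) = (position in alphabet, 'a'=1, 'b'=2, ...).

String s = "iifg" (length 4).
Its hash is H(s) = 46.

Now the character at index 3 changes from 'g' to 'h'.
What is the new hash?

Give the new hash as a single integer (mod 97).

Answer: 47

Derivation:
val('g') = 7, val('h') = 8
Position k = 3, exponent = n-1-k = 0
B^0 mod M = 11^0 mod 97 = 1
Delta = (8 - 7) * 1 mod 97 = 1
New hash = (46 + 1) mod 97 = 47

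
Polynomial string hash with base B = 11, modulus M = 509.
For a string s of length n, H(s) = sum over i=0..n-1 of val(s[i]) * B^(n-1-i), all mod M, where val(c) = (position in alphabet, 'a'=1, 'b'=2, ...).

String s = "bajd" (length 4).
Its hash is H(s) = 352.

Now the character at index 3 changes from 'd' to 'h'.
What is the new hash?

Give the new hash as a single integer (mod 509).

Answer: 356

Derivation:
val('d') = 4, val('h') = 8
Position k = 3, exponent = n-1-k = 0
B^0 mod M = 11^0 mod 509 = 1
Delta = (8 - 4) * 1 mod 509 = 4
New hash = (352 + 4) mod 509 = 356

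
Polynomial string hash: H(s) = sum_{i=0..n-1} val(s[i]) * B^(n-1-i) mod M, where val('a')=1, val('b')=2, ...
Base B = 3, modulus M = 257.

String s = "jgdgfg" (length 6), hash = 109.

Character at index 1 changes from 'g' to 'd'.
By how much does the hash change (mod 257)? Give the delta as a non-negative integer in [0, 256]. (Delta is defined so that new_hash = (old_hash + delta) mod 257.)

Delta formula: (val(new) - val(old)) * B^(n-1-k) mod M
  val('d') - val('g') = 4 - 7 = -3
  B^(n-1-k) = 3^4 mod 257 = 81
  Delta = -3 * 81 mod 257 = 14

Answer: 14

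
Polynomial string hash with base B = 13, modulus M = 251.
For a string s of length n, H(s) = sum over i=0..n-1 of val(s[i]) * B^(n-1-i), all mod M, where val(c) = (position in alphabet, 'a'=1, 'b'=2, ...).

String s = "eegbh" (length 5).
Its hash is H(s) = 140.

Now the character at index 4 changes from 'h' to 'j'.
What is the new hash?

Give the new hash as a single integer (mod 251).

Answer: 142

Derivation:
val('h') = 8, val('j') = 10
Position k = 4, exponent = n-1-k = 0
B^0 mod M = 13^0 mod 251 = 1
Delta = (10 - 8) * 1 mod 251 = 2
New hash = (140 + 2) mod 251 = 142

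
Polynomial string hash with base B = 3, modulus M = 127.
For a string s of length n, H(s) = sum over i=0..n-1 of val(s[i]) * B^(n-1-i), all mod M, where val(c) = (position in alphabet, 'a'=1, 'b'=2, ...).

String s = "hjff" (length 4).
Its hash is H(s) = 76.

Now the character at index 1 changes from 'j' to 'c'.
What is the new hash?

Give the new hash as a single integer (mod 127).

Answer: 13

Derivation:
val('j') = 10, val('c') = 3
Position k = 1, exponent = n-1-k = 2
B^2 mod M = 3^2 mod 127 = 9
Delta = (3 - 10) * 9 mod 127 = 64
New hash = (76 + 64) mod 127 = 13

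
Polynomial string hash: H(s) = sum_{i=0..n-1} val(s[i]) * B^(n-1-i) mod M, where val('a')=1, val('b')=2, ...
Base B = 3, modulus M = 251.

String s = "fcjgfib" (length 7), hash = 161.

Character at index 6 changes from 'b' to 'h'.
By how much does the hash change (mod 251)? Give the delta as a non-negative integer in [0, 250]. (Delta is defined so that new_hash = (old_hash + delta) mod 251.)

Answer: 6

Derivation:
Delta formula: (val(new) - val(old)) * B^(n-1-k) mod M
  val('h') - val('b') = 8 - 2 = 6
  B^(n-1-k) = 3^0 mod 251 = 1
  Delta = 6 * 1 mod 251 = 6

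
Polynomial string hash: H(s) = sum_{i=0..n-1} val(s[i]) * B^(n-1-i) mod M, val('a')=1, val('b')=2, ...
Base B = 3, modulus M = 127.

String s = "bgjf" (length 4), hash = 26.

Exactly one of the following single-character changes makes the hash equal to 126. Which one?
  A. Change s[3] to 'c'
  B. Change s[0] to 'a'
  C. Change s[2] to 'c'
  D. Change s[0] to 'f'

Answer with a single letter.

Answer: B

Derivation:
Option A: s[3]='f'->'c', delta=(3-6)*3^0 mod 127 = 124, hash=26+124 mod 127 = 23
Option B: s[0]='b'->'a', delta=(1-2)*3^3 mod 127 = 100, hash=26+100 mod 127 = 126 <-- target
Option C: s[2]='j'->'c', delta=(3-10)*3^1 mod 127 = 106, hash=26+106 mod 127 = 5
Option D: s[0]='b'->'f', delta=(6-2)*3^3 mod 127 = 108, hash=26+108 mod 127 = 7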